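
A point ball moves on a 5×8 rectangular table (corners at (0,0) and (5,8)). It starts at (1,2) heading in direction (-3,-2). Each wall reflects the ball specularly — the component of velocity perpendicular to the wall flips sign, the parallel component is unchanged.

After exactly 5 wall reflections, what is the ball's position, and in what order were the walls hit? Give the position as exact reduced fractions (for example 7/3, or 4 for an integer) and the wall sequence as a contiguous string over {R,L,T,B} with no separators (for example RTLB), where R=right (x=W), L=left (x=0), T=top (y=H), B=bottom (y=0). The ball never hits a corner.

Final position: (4,8)
Wall sequence: LBRLT

1. t=1/3 → L at (0,4/3); v=(3,-2)
2. t=2/3 → B at (2,0); v=(3,2)
3. t=1 → R at (5,2); v=(-3,2)
4. t=5/3 → L at (0,16/3); v=(3,2)
5. t=4/3 → T at (4,8); v=(3,-2)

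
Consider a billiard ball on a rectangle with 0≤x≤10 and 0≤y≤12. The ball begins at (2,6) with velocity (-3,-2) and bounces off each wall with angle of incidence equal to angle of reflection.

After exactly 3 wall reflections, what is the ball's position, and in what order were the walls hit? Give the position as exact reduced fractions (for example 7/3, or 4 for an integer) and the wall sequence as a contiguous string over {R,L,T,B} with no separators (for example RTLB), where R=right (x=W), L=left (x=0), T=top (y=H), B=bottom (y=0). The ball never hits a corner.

Final position: (10,2)
Wall sequence: LBR

1. t=2/3 → L at (0,14/3); v=(3,-2)
2. t=7/3 → B at (7,0); v=(3,2)
3. t=1 → R at (10,2); v=(-3,2)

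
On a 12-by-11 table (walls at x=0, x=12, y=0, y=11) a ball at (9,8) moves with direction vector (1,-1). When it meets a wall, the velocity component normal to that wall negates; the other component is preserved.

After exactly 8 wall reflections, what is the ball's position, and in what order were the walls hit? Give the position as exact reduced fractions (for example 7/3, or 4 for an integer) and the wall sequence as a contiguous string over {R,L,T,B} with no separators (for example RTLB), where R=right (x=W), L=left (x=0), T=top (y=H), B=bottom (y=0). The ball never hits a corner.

Final position: (2,11)
Wall sequence: RBLTRBLT

1. t=3 → R at (12,5); v=(-1,-1)
2. t=5 → B at (7,0); v=(-1,1)
3. t=7 → L at (0,7); v=(1,1)
4. t=4 → T at (4,11); v=(1,-1)
5. t=8 → R at (12,3); v=(-1,-1)
6. t=3 → B at (9,0); v=(-1,1)
7. t=9 → L at (0,9); v=(1,1)
8. t=2 → T at (2,11); v=(1,-1)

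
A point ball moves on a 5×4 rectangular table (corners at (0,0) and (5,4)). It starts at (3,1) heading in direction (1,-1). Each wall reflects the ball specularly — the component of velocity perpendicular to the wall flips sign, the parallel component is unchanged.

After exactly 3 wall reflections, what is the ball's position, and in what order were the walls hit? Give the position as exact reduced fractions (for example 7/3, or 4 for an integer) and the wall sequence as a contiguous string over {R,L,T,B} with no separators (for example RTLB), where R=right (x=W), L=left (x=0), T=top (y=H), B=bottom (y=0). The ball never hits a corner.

Final position: (2,4)
Wall sequence: BRT

1. t=1 → B at (4,0); v=(1,1)
2. t=1 → R at (5,1); v=(-1,1)
3. t=3 → T at (2,4); v=(-1,-1)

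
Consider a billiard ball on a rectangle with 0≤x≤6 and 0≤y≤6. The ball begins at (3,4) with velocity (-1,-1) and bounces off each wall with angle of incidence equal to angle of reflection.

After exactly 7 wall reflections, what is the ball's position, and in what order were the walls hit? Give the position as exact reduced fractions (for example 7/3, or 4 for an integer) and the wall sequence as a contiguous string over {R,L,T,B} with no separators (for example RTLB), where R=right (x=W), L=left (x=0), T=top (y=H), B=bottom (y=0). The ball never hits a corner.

1. t=3 → L at (0,1); v=(1,-1)
2. t=1 → B at (1,0); v=(1,1)
3. t=5 → R at (6,5); v=(-1,1)
4. t=1 → T at (5,6); v=(-1,-1)
5. t=5 → L at (0,1); v=(1,-1)
6. t=1 → B at (1,0); v=(1,1)
7. t=5 → R at (6,5); v=(-1,1)

Final position: (6,5)
Wall sequence: LBRTLBR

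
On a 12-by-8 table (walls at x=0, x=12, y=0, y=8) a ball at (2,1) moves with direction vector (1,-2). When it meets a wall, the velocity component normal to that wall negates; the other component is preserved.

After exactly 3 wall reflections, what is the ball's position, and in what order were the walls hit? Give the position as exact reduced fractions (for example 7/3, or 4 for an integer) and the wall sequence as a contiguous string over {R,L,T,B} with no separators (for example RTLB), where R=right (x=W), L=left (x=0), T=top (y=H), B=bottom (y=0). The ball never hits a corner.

1. t=1/2 → B at (5/2,0); v=(1,2)
2. t=4 → T at (13/2,8); v=(1,-2)
3. t=4 → B at (21/2,0); v=(1,2)

Final position: (21/2,0)
Wall sequence: BTB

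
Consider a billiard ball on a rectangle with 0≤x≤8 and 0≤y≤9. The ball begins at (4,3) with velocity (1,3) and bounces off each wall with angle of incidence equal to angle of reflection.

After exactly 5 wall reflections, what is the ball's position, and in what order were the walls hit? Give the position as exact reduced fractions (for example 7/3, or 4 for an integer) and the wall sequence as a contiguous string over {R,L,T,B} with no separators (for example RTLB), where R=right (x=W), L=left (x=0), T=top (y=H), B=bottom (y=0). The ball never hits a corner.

Final position: (1,0)
Wall sequence: TRBTB

1. t=2 → T at (6,9); v=(1,-3)
2. t=2 → R at (8,3); v=(-1,-3)
3. t=1 → B at (7,0); v=(-1,3)
4. t=3 → T at (4,9); v=(-1,-3)
5. t=3 → B at (1,0); v=(-1,3)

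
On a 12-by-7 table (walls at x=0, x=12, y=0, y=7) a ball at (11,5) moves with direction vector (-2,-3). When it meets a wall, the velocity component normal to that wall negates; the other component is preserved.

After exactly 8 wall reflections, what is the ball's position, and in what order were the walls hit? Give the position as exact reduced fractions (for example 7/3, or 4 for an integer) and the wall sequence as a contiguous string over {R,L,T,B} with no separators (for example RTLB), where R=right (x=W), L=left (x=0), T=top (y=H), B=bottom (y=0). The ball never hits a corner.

1. t=5/3 → B at (23/3,0); v=(-2,3)
2. t=7/3 → T at (3,7); v=(-2,-3)
3. t=3/2 → L at (0,5/2); v=(2,-3)
4. t=5/6 → B at (5/3,0); v=(2,3)
5. t=7/3 → T at (19/3,7); v=(2,-3)
6. t=7/3 → B at (11,0); v=(2,3)
7. t=1/2 → R at (12,3/2); v=(-2,3)
8. t=11/6 → T at (25/3,7); v=(-2,-3)

Final position: (25/3,7)
Wall sequence: BTLBTBRT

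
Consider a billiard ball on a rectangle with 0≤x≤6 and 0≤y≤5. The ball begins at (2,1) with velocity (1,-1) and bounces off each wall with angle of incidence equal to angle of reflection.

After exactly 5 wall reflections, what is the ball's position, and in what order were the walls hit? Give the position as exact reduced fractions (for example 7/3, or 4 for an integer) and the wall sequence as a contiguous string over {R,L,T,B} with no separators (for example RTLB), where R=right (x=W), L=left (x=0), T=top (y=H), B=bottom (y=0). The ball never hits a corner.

Final position: (1,0)
Wall sequence: BRTLB

1. t=1 → B at (3,0); v=(1,1)
2. t=3 → R at (6,3); v=(-1,1)
3. t=2 → T at (4,5); v=(-1,-1)
4. t=4 → L at (0,1); v=(1,-1)
5. t=1 → B at (1,0); v=(1,1)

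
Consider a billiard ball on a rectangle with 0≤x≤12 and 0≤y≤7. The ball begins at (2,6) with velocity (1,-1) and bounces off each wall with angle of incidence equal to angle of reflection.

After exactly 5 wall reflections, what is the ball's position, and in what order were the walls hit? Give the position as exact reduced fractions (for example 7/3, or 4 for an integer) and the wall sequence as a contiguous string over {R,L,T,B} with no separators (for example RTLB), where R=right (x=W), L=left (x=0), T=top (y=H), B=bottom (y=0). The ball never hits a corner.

Final position: (0,2)
Wall sequence: BRTBL

1. t=6 → B at (8,0); v=(1,1)
2. t=4 → R at (12,4); v=(-1,1)
3. t=3 → T at (9,7); v=(-1,-1)
4. t=7 → B at (2,0); v=(-1,1)
5. t=2 → L at (0,2); v=(1,1)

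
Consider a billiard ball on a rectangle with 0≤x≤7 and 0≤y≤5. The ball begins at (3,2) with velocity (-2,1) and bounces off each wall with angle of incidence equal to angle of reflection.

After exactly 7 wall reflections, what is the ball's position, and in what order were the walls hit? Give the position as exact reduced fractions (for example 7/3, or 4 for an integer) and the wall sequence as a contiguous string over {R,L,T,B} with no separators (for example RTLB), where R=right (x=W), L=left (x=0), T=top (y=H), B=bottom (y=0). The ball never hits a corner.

Final position: (5,5)
Wall sequence: LTRBLRT

1. t=3/2 → L at (0,7/2); v=(2,1)
2. t=3/2 → T at (3,5); v=(2,-1)
3. t=2 → R at (7,3); v=(-2,-1)
4. t=3 → B at (1,0); v=(-2,1)
5. t=1/2 → L at (0,1/2); v=(2,1)
6. t=7/2 → R at (7,4); v=(-2,1)
7. t=1 → T at (5,5); v=(-2,-1)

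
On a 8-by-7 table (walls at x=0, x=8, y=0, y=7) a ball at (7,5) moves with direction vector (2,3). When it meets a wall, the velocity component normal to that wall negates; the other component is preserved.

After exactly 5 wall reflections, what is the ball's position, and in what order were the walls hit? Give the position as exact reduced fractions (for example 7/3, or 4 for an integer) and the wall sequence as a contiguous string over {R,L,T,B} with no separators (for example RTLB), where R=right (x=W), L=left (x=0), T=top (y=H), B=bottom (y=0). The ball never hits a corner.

Final position: (5/3,7)
Wall sequence: RTBLT

1. t=1/2 → R at (8,13/2); v=(-2,3)
2. t=1/6 → T at (23/3,7); v=(-2,-3)
3. t=7/3 → B at (3,0); v=(-2,3)
4. t=3/2 → L at (0,9/2); v=(2,3)
5. t=5/6 → T at (5/3,7); v=(2,-3)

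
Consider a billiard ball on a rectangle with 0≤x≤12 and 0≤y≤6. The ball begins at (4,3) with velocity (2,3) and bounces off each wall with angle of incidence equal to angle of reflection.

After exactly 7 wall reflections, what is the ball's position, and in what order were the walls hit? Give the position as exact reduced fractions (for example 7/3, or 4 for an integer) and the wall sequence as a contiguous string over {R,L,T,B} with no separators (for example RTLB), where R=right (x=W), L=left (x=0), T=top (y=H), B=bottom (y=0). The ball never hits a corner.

1. t=1 → T at (6,6); v=(2,-3)
2. t=2 → B at (10,0); v=(2,3)
3. t=1 → R at (12,3); v=(-2,3)
4. t=1 → T at (10,6); v=(-2,-3)
5. t=2 → B at (6,0); v=(-2,3)
6. t=2 → T at (2,6); v=(-2,-3)
7. t=1 → L at (0,3); v=(2,-3)

Final position: (0,3)
Wall sequence: TBRTBTL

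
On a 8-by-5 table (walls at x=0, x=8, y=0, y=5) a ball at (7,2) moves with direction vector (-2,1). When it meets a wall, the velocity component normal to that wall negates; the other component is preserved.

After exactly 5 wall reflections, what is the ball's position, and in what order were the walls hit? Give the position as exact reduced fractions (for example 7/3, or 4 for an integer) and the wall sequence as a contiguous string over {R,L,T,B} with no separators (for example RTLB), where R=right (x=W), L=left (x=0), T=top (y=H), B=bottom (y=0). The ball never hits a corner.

Final position: (0,7/2)
Wall sequence: TLRBL

1. t=3 → T at (1,5); v=(-2,-1)
2. t=1/2 → L at (0,9/2); v=(2,-1)
3. t=4 → R at (8,1/2); v=(-2,-1)
4. t=1/2 → B at (7,0); v=(-2,1)
5. t=7/2 → L at (0,7/2); v=(2,1)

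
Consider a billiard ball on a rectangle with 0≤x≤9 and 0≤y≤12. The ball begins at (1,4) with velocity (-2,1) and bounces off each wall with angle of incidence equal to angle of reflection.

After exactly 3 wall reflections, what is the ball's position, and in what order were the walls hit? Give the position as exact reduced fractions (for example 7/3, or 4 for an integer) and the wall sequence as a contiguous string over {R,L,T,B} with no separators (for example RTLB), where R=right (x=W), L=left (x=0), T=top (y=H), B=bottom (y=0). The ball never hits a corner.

Final position: (3,12)
Wall sequence: LRT

1. t=1/2 → L at (0,9/2); v=(2,1)
2. t=9/2 → R at (9,9); v=(-2,1)
3. t=3 → T at (3,12); v=(-2,-1)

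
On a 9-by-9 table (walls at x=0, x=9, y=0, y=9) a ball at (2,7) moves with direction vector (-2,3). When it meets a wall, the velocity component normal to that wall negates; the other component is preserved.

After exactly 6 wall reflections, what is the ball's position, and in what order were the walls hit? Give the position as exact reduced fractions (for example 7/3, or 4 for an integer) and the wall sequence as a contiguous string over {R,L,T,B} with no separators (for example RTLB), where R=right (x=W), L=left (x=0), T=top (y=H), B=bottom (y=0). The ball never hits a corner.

1. t=2/3 → T at (2/3,9); v=(-2,-3)
2. t=1/3 → L at (0,8); v=(2,-3)
3. t=8/3 → B at (16/3,0); v=(2,3)
4. t=11/6 → R at (9,11/2); v=(-2,3)
5. t=7/6 → T at (20/3,9); v=(-2,-3)
6. t=3 → B at (2/3,0); v=(-2,3)

Final position: (2/3,0)
Wall sequence: TLBRTB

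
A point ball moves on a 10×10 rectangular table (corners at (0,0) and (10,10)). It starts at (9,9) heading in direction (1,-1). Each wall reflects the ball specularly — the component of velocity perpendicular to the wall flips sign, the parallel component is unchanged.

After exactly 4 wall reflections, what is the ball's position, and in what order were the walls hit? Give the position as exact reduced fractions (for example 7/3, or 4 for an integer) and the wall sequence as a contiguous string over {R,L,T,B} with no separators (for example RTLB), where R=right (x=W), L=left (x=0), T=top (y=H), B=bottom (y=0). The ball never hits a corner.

Final position: (8,10)
Wall sequence: RBLT

1. t=1 → R at (10,8); v=(-1,-1)
2. t=8 → B at (2,0); v=(-1,1)
3. t=2 → L at (0,2); v=(1,1)
4. t=8 → T at (8,10); v=(1,-1)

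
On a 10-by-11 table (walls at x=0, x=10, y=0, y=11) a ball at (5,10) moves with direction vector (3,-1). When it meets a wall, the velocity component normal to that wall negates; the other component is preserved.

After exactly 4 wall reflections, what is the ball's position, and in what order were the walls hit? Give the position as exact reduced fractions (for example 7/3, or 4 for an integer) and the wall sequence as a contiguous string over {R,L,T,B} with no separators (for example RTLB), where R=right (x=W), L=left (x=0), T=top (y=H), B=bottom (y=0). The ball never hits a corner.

1. t=5/3 → R at (10,25/3); v=(-3,-1)
2. t=10/3 → L at (0,5); v=(3,-1)
3. t=10/3 → R at (10,5/3); v=(-3,-1)
4. t=5/3 → B at (5,0); v=(-3,1)

Final position: (5,0)
Wall sequence: RLRB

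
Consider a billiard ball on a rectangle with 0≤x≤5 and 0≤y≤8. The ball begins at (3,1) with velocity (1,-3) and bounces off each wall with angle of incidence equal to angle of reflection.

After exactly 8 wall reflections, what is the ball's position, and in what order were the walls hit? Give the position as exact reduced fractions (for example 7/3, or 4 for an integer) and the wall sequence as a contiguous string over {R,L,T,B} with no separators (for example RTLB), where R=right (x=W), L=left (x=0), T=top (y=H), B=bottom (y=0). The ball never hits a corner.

1. t=1/3 → B at (10/3,0); v=(1,3)
2. t=5/3 → R at (5,5); v=(-1,3)
3. t=1 → T at (4,8); v=(-1,-3)
4. t=8/3 → B at (4/3,0); v=(-1,3)
5. t=4/3 → L at (0,4); v=(1,3)
6. t=4/3 → T at (4/3,8); v=(1,-3)
7. t=8/3 → B at (4,0); v=(1,3)
8. t=1 → R at (5,3); v=(-1,3)

Final position: (5,3)
Wall sequence: BRTBLTBR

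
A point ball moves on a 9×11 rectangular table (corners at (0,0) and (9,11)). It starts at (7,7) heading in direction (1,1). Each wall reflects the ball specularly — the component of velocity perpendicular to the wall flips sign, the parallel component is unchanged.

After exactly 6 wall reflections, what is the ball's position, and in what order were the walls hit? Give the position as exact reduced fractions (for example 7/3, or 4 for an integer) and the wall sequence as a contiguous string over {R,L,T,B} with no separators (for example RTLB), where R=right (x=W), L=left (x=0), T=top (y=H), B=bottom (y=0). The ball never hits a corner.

1. t=2 → R at (9,9); v=(-1,1)
2. t=2 → T at (7,11); v=(-1,-1)
3. t=7 → L at (0,4); v=(1,-1)
4. t=4 → B at (4,0); v=(1,1)
5. t=5 → R at (9,5); v=(-1,1)
6. t=6 → T at (3,11); v=(-1,-1)

Final position: (3,11)
Wall sequence: RTLBRT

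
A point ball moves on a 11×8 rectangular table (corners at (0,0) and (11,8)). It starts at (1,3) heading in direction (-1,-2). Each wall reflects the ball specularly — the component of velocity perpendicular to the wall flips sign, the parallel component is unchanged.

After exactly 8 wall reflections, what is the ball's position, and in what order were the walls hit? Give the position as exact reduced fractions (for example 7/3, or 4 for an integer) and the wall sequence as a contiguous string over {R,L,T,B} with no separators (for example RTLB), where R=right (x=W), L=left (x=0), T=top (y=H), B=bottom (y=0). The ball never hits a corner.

1. t=1 → L at (0,1); v=(1,-2)
2. t=1/2 → B at (1/2,0); v=(1,2)
3. t=4 → T at (9/2,8); v=(1,-2)
4. t=4 → B at (17/2,0); v=(1,2)
5. t=5/2 → R at (11,5); v=(-1,2)
6. t=3/2 → T at (19/2,8); v=(-1,-2)
7. t=4 → B at (11/2,0); v=(-1,2)
8. t=4 → T at (3/2,8); v=(-1,-2)

Final position: (3/2,8)
Wall sequence: LBTBRTBT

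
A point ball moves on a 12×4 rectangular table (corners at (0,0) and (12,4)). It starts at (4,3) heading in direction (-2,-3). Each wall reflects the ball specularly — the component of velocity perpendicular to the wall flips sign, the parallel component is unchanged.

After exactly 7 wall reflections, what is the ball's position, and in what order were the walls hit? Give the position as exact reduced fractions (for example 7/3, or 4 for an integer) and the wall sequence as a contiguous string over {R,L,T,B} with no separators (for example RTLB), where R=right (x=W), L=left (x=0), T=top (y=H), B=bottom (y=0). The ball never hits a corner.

1. t=1 → B at (2,0); v=(-2,3)
2. t=1 → L at (0,3); v=(2,3)
3. t=1/3 → T at (2/3,4); v=(2,-3)
4. t=4/3 → B at (10/3,0); v=(2,3)
5. t=4/3 → T at (6,4); v=(2,-3)
6. t=4/3 → B at (26/3,0); v=(2,3)
7. t=4/3 → T at (34/3,4); v=(2,-3)

Final position: (34/3,4)
Wall sequence: BLTBTBT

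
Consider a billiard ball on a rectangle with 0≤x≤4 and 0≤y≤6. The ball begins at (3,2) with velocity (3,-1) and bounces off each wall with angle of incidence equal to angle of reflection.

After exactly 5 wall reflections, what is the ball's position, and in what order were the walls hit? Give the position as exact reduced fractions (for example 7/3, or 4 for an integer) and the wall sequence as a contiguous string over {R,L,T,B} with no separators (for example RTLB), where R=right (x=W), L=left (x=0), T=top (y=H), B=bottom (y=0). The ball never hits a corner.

1. t=1/3 → R at (4,5/3); v=(-3,-1)
2. t=4/3 → L at (0,1/3); v=(3,-1)
3. t=1/3 → B at (1,0); v=(3,1)
4. t=1 → R at (4,1); v=(-3,1)
5. t=4/3 → L at (0,7/3); v=(3,1)

Final position: (0,7/3)
Wall sequence: RLBRL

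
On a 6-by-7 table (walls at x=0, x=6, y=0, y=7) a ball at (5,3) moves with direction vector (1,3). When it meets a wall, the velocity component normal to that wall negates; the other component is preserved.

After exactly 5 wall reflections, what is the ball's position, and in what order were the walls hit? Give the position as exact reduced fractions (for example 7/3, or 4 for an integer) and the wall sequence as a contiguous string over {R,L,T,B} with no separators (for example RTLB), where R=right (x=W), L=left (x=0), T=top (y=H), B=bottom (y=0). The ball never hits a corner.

Final position: (0,4)
Wall sequence: RTBTL

1. t=1 → R at (6,6); v=(-1,3)
2. t=1/3 → T at (17/3,7); v=(-1,-3)
3. t=7/3 → B at (10/3,0); v=(-1,3)
4. t=7/3 → T at (1,7); v=(-1,-3)
5. t=1 → L at (0,4); v=(1,-3)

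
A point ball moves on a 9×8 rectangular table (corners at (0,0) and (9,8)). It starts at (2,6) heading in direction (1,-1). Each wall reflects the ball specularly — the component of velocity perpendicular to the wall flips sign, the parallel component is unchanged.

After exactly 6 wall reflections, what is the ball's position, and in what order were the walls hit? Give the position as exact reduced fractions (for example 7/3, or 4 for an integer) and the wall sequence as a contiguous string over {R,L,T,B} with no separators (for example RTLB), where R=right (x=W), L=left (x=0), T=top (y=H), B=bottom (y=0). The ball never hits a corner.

1. t=6 → B at (8,0); v=(1,1)
2. t=1 → R at (9,1); v=(-1,1)
3. t=7 → T at (2,8); v=(-1,-1)
4. t=2 → L at (0,6); v=(1,-1)
5. t=6 → B at (6,0); v=(1,1)
6. t=3 → R at (9,3); v=(-1,1)

Final position: (9,3)
Wall sequence: BRTLBR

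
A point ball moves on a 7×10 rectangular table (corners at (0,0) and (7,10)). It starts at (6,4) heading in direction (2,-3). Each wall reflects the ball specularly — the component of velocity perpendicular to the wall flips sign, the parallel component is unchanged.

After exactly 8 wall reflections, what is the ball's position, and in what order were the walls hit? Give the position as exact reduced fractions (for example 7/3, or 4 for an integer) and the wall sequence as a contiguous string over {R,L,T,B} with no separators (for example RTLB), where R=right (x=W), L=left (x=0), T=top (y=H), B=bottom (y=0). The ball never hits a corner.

1. t=1/2 → R at (7,5/2); v=(-2,-3)
2. t=5/6 → B at (16/3,0); v=(-2,3)
3. t=8/3 → L at (0,8); v=(2,3)
4. t=2/3 → T at (4/3,10); v=(2,-3)
5. t=17/6 → R at (7,3/2); v=(-2,-3)
6. t=1/2 → B at (6,0); v=(-2,3)
7. t=3 → L at (0,9); v=(2,3)
8. t=1/3 → T at (2/3,10); v=(2,-3)

Final position: (2/3,10)
Wall sequence: RBLTRBLT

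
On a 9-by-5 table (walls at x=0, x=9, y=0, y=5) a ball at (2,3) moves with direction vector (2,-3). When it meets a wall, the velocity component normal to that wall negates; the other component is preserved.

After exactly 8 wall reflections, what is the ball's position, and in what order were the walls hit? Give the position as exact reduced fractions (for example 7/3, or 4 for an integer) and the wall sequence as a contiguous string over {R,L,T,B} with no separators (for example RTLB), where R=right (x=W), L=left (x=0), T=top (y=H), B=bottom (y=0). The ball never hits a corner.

Final position: (8/3,5)
Wall sequence: BTRBTBLT

1. t=1 → B at (4,0); v=(2,3)
2. t=5/3 → T at (22/3,5); v=(2,-3)
3. t=5/6 → R at (9,5/2); v=(-2,-3)
4. t=5/6 → B at (22/3,0); v=(-2,3)
5. t=5/3 → T at (4,5); v=(-2,-3)
6. t=5/3 → B at (2/3,0); v=(-2,3)
7. t=1/3 → L at (0,1); v=(2,3)
8. t=4/3 → T at (8/3,5); v=(2,-3)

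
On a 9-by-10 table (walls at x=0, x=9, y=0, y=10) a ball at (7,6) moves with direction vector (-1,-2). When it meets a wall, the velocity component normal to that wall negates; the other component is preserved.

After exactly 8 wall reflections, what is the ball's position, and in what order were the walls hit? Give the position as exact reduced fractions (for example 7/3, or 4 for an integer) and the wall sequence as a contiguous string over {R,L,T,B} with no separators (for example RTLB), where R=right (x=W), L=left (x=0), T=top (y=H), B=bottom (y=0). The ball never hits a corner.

1. t=3 → B at (4,0); v=(-1,2)
2. t=4 → L at (0,8); v=(1,2)
3. t=1 → T at (1,10); v=(1,-2)
4. t=5 → B at (6,0); v=(1,2)
5. t=3 → R at (9,6); v=(-1,2)
6. t=2 → T at (7,10); v=(-1,-2)
7. t=5 → B at (2,0); v=(-1,2)
8. t=2 → L at (0,4); v=(1,2)

Final position: (0,4)
Wall sequence: BLTBRTBL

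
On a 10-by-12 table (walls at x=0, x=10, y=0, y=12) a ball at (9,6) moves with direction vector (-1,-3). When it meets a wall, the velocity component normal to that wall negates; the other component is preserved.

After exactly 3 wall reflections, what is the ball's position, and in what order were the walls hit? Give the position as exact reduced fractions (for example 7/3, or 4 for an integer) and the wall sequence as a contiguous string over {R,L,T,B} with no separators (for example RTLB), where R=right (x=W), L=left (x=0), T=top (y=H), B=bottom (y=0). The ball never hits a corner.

1. t=2 → B at (7,0); v=(-1,3)
2. t=4 → T at (3,12); v=(-1,-3)
3. t=3 → L at (0,3); v=(1,-3)

Final position: (0,3)
Wall sequence: BTL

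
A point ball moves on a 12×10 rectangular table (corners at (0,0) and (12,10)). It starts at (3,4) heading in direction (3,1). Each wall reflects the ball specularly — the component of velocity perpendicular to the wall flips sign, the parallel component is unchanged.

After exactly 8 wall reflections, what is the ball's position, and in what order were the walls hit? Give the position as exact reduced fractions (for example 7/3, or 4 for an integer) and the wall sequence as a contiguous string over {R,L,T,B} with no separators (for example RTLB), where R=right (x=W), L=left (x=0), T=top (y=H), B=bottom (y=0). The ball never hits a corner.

1. t=3 → R at (12,7); v=(-3,1)
2. t=3 → T at (3,10); v=(-3,-1)
3. t=1 → L at (0,9); v=(3,-1)
4. t=4 → R at (12,5); v=(-3,-1)
5. t=4 → L at (0,1); v=(3,-1)
6. t=1 → B at (3,0); v=(3,1)
7. t=3 → R at (12,3); v=(-3,1)
8. t=4 → L at (0,7); v=(3,1)

Final position: (0,7)
Wall sequence: RTLRLBRL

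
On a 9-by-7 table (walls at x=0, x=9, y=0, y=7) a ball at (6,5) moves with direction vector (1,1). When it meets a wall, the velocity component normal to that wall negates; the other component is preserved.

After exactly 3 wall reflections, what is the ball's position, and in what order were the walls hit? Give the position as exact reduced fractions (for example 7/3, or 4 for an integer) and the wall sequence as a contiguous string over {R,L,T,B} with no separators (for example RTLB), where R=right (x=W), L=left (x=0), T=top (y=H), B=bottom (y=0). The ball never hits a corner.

1. t=2 → T at (8,7); v=(1,-1)
2. t=1 → R at (9,6); v=(-1,-1)
3. t=6 → B at (3,0); v=(-1,1)

Final position: (3,0)
Wall sequence: TRB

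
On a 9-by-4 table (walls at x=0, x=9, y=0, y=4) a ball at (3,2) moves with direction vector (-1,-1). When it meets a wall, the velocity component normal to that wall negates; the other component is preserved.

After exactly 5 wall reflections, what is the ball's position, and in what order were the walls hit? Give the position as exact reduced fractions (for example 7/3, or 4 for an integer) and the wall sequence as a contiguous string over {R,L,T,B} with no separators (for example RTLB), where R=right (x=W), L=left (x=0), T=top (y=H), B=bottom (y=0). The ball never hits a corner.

Final position: (9,2)
Wall sequence: BLTBR

1. t=2 → B at (1,0); v=(-1,1)
2. t=1 → L at (0,1); v=(1,1)
3. t=3 → T at (3,4); v=(1,-1)
4. t=4 → B at (7,0); v=(1,1)
5. t=2 → R at (9,2); v=(-1,1)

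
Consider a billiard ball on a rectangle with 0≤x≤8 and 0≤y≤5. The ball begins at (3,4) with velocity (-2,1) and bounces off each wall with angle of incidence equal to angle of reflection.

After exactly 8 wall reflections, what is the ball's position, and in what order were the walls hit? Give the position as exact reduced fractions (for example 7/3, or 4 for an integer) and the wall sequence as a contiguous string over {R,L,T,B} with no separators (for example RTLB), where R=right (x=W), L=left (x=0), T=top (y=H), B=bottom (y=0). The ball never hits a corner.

Final position: (3,0)
Wall sequence: TLRBLTRB

1. t=1 → T at (1,5); v=(-2,-1)
2. t=1/2 → L at (0,9/2); v=(2,-1)
3. t=4 → R at (8,1/2); v=(-2,-1)
4. t=1/2 → B at (7,0); v=(-2,1)
5. t=7/2 → L at (0,7/2); v=(2,1)
6. t=3/2 → T at (3,5); v=(2,-1)
7. t=5/2 → R at (8,5/2); v=(-2,-1)
8. t=5/2 → B at (3,0); v=(-2,1)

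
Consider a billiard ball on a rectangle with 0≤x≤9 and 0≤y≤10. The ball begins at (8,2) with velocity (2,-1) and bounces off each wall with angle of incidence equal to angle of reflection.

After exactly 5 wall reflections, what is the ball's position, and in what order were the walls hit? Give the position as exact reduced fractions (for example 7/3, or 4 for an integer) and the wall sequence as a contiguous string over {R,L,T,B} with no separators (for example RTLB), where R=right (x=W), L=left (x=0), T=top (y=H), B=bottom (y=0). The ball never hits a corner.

Final position: (4,10)
Wall sequence: RBLRT

1. t=1/2 → R at (9,3/2); v=(-2,-1)
2. t=3/2 → B at (6,0); v=(-2,1)
3. t=3 → L at (0,3); v=(2,1)
4. t=9/2 → R at (9,15/2); v=(-2,1)
5. t=5/2 → T at (4,10); v=(-2,-1)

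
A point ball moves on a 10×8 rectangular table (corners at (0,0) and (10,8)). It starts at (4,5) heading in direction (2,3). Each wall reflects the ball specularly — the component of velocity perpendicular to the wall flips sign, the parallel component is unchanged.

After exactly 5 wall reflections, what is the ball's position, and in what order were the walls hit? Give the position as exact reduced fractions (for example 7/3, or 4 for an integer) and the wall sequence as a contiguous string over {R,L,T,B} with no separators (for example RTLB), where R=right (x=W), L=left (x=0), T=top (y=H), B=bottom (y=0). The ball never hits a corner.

1. t=1 → T at (6,8); v=(2,-3)
2. t=2 → R at (10,2); v=(-2,-3)
3. t=2/3 → B at (26/3,0); v=(-2,3)
4. t=8/3 → T at (10/3,8); v=(-2,-3)
5. t=5/3 → L at (0,3); v=(2,-3)

Final position: (0,3)
Wall sequence: TRBTL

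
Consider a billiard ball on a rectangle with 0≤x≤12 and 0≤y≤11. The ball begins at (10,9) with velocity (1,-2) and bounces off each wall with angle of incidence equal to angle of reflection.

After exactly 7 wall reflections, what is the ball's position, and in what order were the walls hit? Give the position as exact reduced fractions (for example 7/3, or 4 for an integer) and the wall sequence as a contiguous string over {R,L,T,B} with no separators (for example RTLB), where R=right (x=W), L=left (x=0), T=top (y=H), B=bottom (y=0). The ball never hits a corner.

Final position: (12,1)
Wall sequence: RBTLBTR

1. t=2 → R at (12,5); v=(-1,-2)
2. t=5/2 → B at (19/2,0); v=(-1,2)
3. t=11/2 → T at (4,11); v=(-1,-2)
4. t=4 → L at (0,3); v=(1,-2)
5. t=3/2 → B at (3/2,0); v=(1,2)
6. t=11/2 → T at (7,11); v=(1,-2)
7. t=5 → R at (12,1); v=(-1,-2)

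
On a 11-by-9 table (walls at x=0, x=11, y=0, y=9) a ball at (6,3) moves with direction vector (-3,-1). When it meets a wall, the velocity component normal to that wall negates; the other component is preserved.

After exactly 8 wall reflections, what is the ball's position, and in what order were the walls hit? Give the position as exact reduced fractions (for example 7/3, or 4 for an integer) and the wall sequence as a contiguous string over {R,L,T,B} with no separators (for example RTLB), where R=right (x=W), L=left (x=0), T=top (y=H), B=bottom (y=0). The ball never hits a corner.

1. t=2 → L at (0,1); v=(3,-1)
2. t=1 → B at (3,0); v=(3,1)
3. t=8/3 → R at (11,8/3); v=(-3,1)
4. t=11/3 → L at (0,19/3); v=(3,1)
5. t=8/3 → T at (8,9); v=(3,-1)
6. t=1 → R at (11,8); v=(-3,-1)
7. t=11/3 → L at (0,13/3); v=(3,-1)
8. t=11/3 → R at (11,2/3); v=(-3,-1)

Final position: (11,2/3)
Wall sequence: LBRLTRLR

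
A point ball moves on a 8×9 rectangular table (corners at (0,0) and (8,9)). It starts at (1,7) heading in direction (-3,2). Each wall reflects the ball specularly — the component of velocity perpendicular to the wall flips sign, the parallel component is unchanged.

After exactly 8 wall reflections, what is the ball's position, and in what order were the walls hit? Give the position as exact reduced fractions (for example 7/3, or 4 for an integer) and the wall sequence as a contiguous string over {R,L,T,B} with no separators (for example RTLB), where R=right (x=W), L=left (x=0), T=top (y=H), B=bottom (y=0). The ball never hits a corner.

Final position: (0,7)
Wall sequence: LTRBLRTL

1. t=1/3 → L at (0,23/3); v=(3,2)
2. t=2/3 → T at (2,9); v=(3,-2)
3. t=2 → R at (8,5); v=(-3,-2)
4. t=5/2 → B at (1/2,0); v=(-3,2)
5. t=1/6 → L at (0,1/3); v=(3,2)
6. t=8/3 → R at (8,17/3); v=(-3,2)
7. t=5/3 → T at (3,9); v=(-3,-2)
8. t=1 → L at (0,7); v=(3,-2)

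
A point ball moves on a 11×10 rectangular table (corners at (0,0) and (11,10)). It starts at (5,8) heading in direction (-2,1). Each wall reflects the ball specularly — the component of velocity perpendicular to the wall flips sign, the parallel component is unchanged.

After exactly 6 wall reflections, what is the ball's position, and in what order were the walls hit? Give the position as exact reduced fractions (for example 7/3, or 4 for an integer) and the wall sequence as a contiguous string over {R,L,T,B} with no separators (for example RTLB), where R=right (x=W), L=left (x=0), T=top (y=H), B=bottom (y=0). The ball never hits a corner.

1. t=2 → T at (1,10); v=(-2,-1)
2. t=1/2 → L at (0,19/2); v=(2,-1)
3. t=11/2 → R at (11,4); v=(-2,-1)
4. t=4 → B at (3,0); v=(-2,1)
5. t=3/2 → L at (0,3/2); v=(2,1)
6. t=11/2 → R at (11,7); v=(-2,1)

Final position: (11,7)
Wall sequence: TLRBLR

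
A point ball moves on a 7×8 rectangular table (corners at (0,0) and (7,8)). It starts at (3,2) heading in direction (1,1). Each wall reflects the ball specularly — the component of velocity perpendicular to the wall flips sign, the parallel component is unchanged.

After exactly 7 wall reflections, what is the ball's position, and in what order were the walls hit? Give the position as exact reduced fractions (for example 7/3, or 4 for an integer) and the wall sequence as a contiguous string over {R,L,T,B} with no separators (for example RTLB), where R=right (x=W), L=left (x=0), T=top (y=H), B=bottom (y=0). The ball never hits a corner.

1. t=4 → R at (7,6); v=(-1,1)
2. t=2 → T at (5,8); v=(-1,-1)
3. t=5 → L at (0,3); v=(1,-1)
4. t=3 → B at (3,0); v=(1,1)
5. t=4 → R at (7,4); v=(-1,1)
6. t=4 → T at (3,8); v=(-1,-1)
7. t=3 → L at (0,5); v=(1,-1)

Final position: (0,5)
Wall sequence: RTLBRTL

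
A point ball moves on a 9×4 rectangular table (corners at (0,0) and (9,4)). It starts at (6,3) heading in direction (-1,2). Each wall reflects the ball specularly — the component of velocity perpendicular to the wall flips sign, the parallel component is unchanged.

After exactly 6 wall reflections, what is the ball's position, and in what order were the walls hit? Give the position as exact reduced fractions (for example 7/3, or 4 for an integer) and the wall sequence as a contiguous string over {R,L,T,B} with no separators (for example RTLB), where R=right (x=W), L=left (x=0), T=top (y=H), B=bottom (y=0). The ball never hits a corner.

1. t=1/2 → T at (11/2,4); v=(-1,-2)
2. t=2 → B at (7/2,0); v=(-1,2)
3. t=2 → T at (3/2,4); v=(-1,-2)
4. t=3/2 → L at (0,1); v=(1,-2)
5. t=1/2 → B at (1/2,0); v=(1,2)
6. t=2 → T at (5/2,4); v=(1,-2)

Final position: (5/2,4)
Wall sequence: TBTLBT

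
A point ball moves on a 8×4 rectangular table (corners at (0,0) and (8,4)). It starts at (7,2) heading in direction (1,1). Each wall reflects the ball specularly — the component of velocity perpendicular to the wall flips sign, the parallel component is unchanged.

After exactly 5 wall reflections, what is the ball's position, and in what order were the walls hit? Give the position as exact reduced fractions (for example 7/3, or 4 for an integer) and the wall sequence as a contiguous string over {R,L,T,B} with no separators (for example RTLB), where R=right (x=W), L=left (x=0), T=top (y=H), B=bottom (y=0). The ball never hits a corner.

Final position: (1,4)
Wall sequence: RTBLT

1. t=1 → R at (8,3); v=(-1,1)
2. t=1 → T at (7,4); v=(-1,-1)
3. t=4 → B at (3,0); v=(-1,1)
4. t=3 → L at (0,3); v=(1,1)
5. t=1 → T at (1,4); v=(1,-1)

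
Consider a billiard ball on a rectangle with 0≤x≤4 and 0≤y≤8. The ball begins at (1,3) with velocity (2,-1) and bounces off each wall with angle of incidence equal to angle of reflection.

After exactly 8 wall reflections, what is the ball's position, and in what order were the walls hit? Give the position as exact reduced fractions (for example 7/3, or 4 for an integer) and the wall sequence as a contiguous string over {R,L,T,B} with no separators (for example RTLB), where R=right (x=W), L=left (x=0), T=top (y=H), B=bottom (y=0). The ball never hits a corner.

1. t=3/2 → R at (4,3/2); v=(-2,-1)
2. t=3/2 → B at (1,0); v=(-2,1)
3. t=1/2 → L at (0,1/2); v=(2,1)
4. t=2 → R at (4,5/2); v=(-2,1)
5. t=2 → L at (0,9/2); v=(2,1)
6. t=2 → R at (4,13/2); v=(-2,1)
7. t=3/2 → T at (1,8); v=(-2,-1)
8. t=1/2 → L at (0,15/2); v=(2,-1)

Final position: (0,15/2)
Wall sequence: RBLRLRTL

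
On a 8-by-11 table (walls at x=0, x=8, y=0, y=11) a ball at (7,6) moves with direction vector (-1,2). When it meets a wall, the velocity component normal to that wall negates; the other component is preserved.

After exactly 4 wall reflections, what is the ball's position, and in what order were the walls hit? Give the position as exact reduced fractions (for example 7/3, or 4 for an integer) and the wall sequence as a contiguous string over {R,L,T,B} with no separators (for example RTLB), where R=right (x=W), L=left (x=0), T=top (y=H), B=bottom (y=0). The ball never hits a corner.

Final position: (13/2,11)
Wall sequence: TLBT

1. t=5/2 → T at (9/2,11); v=(-1,-2)
2. t=9/2 → L at (0,2); v=(1,-2)
3. t=1 → B at (1,0); v=(1,2)
4. t=11/2 → T at (13/2,11); v=(1,-2)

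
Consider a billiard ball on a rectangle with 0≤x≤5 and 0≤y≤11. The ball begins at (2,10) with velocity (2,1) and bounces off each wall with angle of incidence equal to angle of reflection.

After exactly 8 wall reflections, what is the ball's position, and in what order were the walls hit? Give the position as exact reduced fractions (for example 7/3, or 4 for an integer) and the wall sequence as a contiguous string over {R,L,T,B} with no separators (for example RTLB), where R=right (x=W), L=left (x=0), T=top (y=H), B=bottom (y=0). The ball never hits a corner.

1. t=1 → T at (4,11); v=(2,-1)
2. t=1/2 → R at (5,21/2); v=(-2,-1)
3. t=5/2 → L at (0,8); v=(2,-1)
4. t=5/2 → R at (5,11/2); v=(-2,-1)
5. t=5/2 → L at (0,3); v=(2,-1)
6. t=5/2 → R at (5,1/2); v=(-2,-1)
7. t=1/2 → B at (4,0); v=(-2,1)
8. t=2 → L at (0,2); v=(2,1)

Final position: (0,2)
Wall sequence: TRLRLRBL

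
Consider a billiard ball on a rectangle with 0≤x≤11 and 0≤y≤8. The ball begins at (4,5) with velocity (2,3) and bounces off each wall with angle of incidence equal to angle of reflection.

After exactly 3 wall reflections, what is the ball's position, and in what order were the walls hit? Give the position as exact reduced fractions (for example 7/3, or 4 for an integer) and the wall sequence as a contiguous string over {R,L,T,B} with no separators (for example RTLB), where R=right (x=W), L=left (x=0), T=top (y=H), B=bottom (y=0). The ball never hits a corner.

Final position: (32/3,0)
Wall sequence: TRB

1. t=1 → T at (6,8); v=(2,-3)
2. t=5/2 → R at (11,1/2); v=(-2,-3)
3. t=1/6 → B at (32/3,0); v=(-2,3)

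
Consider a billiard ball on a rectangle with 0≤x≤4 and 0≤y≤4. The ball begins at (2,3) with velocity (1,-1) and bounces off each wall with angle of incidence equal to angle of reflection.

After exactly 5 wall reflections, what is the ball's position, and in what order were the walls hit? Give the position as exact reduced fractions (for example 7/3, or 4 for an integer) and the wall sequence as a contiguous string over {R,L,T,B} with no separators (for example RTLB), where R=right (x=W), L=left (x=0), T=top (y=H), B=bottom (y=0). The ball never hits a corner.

Final position: (4,1)
Wall sequence: RBLTR

1. t=2 → R at (4,1); v=(-1,-1)
2. t=1 → B at (3,0); v=(-1,1)
3. t=3 → L at (0,3); v=(1,1)
4. t=1 → T at (1,4); v=(1,-1)
5. t=3 → R at (4,1); v=(-1,-1)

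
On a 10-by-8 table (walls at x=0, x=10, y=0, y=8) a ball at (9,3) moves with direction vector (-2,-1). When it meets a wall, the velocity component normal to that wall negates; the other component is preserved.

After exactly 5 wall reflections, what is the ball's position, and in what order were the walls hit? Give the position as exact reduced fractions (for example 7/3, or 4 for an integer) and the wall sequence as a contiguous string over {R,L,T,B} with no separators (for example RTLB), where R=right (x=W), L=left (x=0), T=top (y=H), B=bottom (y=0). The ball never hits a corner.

1. t=3 → B at (3,0); v=(-2,1)
2. t=3/2 → L at (0,3/2); v=(2,1)
3. t=5 → R at (10,13/2); v=(-2,1)
4. t=3/2 → T at (7,8); v=(-2,-1)
5. t=7/2 → L at (0,9/2); v=(2,-1)

Final position: (0,9/2)
Wall sequence: BLRTL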